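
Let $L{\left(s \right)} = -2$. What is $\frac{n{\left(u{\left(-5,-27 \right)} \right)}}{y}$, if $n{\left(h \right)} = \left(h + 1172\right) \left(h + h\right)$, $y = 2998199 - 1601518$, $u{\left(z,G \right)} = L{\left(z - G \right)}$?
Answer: $- \frac{360}{107437} \approx -0.0033508$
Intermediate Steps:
$u{\left(z,G \right)} = -2$
$y = 1396681$ ($y = 2998199 - 1601518 = 1396681$)
$n{\left(h \right)} = 2 h \left(1172 + h\right)$ ($n{\left(h \right)} = \left(1172 + h\right) 2 h = 2 h \left(1172 + h\right)$)
$\frac{n{\left(u{\left(-5,-27 \right)} \right)}}{y} = \frac{2 \left(-2\right) \left(1172 - 2\right)}{1396681} = 2 \left(-2\right) 1170 \cdot \frac{1}{1396681} = \left(-4680\right) \frac{1}{1396681} = - \frac{360}{107437}$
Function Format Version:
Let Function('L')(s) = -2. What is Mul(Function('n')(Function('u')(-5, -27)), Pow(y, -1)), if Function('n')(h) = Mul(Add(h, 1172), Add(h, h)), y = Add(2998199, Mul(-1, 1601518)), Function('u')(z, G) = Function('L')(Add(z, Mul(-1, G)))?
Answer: Rational(-360, 107437) ≈ -0.0033508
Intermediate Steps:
Function('u')(z, G) = -2
y = 1396681 (y = Add(2998199, -1601518) = 1396681)
Function('n')(h) = Mul(2, h, Add(1172, h)) (Function('n')(h) = Mul(Add(1172, h), Mul(2, h)) = Mul(2, h, Add(1172, h)))
Mul(Function('n')(Function('u')(-5, -27)), Pow(y, -1)) = Mul(Mul(2, -2, Add(1172, -2)), Pow(1396681, -1)) = Mul(Mul(2, -2, 1170), Rational(1, 1396681)) = Mul(-4680, Rational(1, 1396681)) = Rational(-360, 107437)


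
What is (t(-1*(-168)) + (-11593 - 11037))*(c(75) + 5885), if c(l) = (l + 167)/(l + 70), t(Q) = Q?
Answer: -19172821954/145 ≈ -1.3223e+8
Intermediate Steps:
c(l) = (167 + l)/(70 + l)
(t(-1*(-168)) + (-11593 - 11037))*(c(75) + 5885) = (-1*(-168) + (-11593 - 11037))*((167 + 75)/(70 + 75) + 5885) = (168 - 22630)*(242/145 + 5885) = -22462*((1/145)*242 + 5885) = -22462*(242/145 + 5885) = -22462*853567/145 = -19172821954/145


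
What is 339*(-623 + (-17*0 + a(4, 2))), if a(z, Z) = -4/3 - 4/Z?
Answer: -212327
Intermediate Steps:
a(z, Z) = -4/3 - 4/Z (a(z, Z) = -4*1/3 - 4/Z = -4/3 - 4/Z)
339*(-623 + (-17*0 + a(4, 2))) = 339*(-623 + (-17*0 + (-4/3 - 4/2))) = 339*(-623 + (0 + (-4/3 - 4*1/2))) = 339*(-623 + (0 + (-4/3 - 2))) = 339*(-623 + (0 - 10/3)) = 339*(-623 - 10/3) = 339*(-1879/3) = -212327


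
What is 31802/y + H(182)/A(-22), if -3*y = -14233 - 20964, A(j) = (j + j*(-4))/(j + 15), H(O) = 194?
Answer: -20750365/1161501 ≈ -17.865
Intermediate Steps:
A(j) = -3*j/(15 + j) (A(j) = (j - 4*j)/(15 + j) = (-3*j)/(15 + j) = -3*j/(15 + j))
y = 35197/3 (y = -(-14233 - 20964)/3 = -⅓*(-35197) = 35197/3 ≈ 11732.)
31802/y + H(182)/A(-22) = 31802/(35197/3) + 194/((-3*(-22)/(15 - 22))) = 31802*(3/35197) + 194/((-3*(-22)/(-7))) = 95406/35197 + 194/((-3*(-22)*(-⅐))) = 95406/35197 + 194/(-66/7) = 95406/35197 + 194*(-7/66) = 95406/35197 - 679/33 = -20750365/1161501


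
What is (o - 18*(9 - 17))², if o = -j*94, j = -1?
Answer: 56644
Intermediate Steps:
o = 94 (o = -1*(-1)*94 = 1*94 = 94)
(o - 18*(9 - 17))² = (94 - 18*(9 - 17))² = (94 - 18*(-8))² = (94 + 144)² = 238² = 56644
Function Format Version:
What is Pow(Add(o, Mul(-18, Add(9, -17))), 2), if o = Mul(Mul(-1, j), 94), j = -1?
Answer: 56644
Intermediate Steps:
o = 94 (o = Mul(Mul(-1, -1), 94) = Mul(1, 94) = 94)
Pow(Add(o, Mul(-18, Add(9, -17))), 2) = Pow(Add(94, Mul(-18, Add(9, -17))), 2) = Pow(Add(94, Mul(-18, -8)), 2) = Pow(Add(94, 144), 2) = Pow(238, 2) = 56644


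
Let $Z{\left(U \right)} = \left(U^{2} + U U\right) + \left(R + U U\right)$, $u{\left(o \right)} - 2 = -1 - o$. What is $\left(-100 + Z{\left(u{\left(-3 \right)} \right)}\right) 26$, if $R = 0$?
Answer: $-1352$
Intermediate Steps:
$u{\left(o \right)} = 1 - o$ ($u{\left(o \right)} = 2 - \left(1 + o\right) = 1 - o$)
$Z{\left(U \right)} = 3 U^{2}$ ($Z{\left(U \right)} = \left(U^{2} + U U\right) + \left(0 + U U\right) = \left(U^{2} + U^{2}\right) + \left(0 + U^{2}\right) = 2 U^{2} + U^{2} = 3 U^{2}$)
$\left(-100 + Z{\left(u{\left(-3 \right)} \right)}\right) 26 = \left(-100 + 3 \left(1 - -3\right)^{2}\right) 26 = \left(-100 + 3 \left(1 + 3\right)^{2}\right) 26 = \left(-100 + 3 \cdot 4^{2}\right) 26 = \left(-100 + 3 \cdot 16\right) 26 = \left(-100 + 48\right) 26 = \left(-52\right) 26 = -1352$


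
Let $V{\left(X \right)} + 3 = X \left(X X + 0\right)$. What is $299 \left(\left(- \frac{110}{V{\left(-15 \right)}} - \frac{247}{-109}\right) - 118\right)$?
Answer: $- \frac{6368921260}{184101} \approx -34595.0$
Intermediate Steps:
$V{\left(X \right)} = -3 + X^{3}$ ($V{\left(X \right)} = -3 + X \left(X X + 0\right) = -3 + X \left(X^{2} + 0\right) = -3 + X X^{2} = -3 + X^{3}$)
$299 \left(\left(- \frac{110}{V{\left(-15 \right)}} - \frac{247}{-109}\right) - 118\right) = 299 \left(\left(- \frac{110}{-3 + \left(-15\right)^{3}} - \frac{247}{-109}\right) - 118\right) = 299 \left(\left(- \frac{110}{-3 - 3375} - - \frac{247}{109}\right) - 118\right) = 299 \left(\left(- \frac{110}{-3378} + \frac{247}{109}\right) - 118\right) = 299 \left(\left(\left(-110\right) \left(- \frac{1}{3378}\right) + \frac{247}{109}\right) - 118\right) = 299 \left(\left(\frac{55}{1689} + \frac{247}{109}\right) - 118\right) = 299 \left(\frac{423178}{184101} - 118\right) = 299 \left(- \frac{21300740}{184101}\right) = - \frac{6368921260}{184101}$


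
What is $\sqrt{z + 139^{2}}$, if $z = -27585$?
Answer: $2 i \sqrt{2066} \approx 90.906 i$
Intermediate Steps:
$\sqrt{z + 139^{2}} = \sqrt{-27585 + 139^{2}} = \sqrt{-27585 + 19321} = \sqrt{-8264} = 2 i \sqrt{2066}$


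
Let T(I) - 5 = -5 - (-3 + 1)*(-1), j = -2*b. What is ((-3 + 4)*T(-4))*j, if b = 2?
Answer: 8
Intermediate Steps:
j = -4 (j = -2*2 = -4)
T(I) = -2 (T(I) = 5 + (-5 - (-3 + 1)*(-1)) = 5 + (-5 - (-2)*(-1)) = 5 + (-5 - 1*2) = 5 + (-5 - 2) = 5 - 7 = -2)
((-3 + 4)*T(-4))*j = ((-3 + 4)*(-2))*(-4) = (1*(-2))*(-4) = -2*(-4) = 8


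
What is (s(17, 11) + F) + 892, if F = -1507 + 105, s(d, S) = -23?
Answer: -533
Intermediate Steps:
F = -1402
(s(17, 11) + F) + 892 = (-23 - 1402) + 892 = -1425 + 892 = -533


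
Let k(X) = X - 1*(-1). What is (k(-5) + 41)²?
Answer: 1369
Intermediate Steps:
k(X) = 1 + X (k(X) = X + 1 = 1 + X)
(k(-5) + 41)² = ((1 - 5) + 41)² = (-4 + 41)² = 37² = 1369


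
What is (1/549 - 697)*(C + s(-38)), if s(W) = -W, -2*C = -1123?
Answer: -229399874/549 ≈ -4.1785e+5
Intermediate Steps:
C = 1123/2 (C = -½*(-1123) = 1123/2 ≈ 561.50)
(1/549 - 697)*(C + s(-38)) = (1/549 - 697)*(1123/2 - 1*(-38)) = (1/549 - 697)*(1123/2 + 38) = -382652/549*1199/2 = -229399874/549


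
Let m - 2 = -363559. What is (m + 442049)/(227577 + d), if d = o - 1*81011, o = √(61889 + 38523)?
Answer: 1438032309/2685186493 - 19623*√25103/2685186493 ≈ 0.53438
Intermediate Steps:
o = 2*√25103 (o = √100412 = 2*√25103 ≈ 316.88)
d = -81011 + 2*√25103 (d = 2*√25103 - 1*81011 = 2*√25103 - 81011 = -81011 + 2*√25103 ≈ -80694.)
m = -363557 (m = 2 - 363559 = -363557)
(m + 442049)/(227577 + d) = (-363557 + 442049)/(227577 + (-81011 + 2*√25103)) = 78492/(146566 + 2*√25103)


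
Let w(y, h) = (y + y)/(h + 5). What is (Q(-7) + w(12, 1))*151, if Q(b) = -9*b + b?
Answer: 9060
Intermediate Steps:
w(y, h) = 2*y/(5 + h) (w(y, h) = (2*y)/(5 + h) = 2*y/(5 + h))
Q(b) = -8*b
(Q(-7) + w(12, 1))*151 = (-8*(-7) + 2*12/(5 + 1))*151 = (56 + 2*12/6)*151 = (56 + 2*12*(⅙))*151 = (56 + 4)*151 = 60*151 = 9060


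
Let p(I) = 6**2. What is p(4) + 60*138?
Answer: 8316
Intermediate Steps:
p(I) = 36
p(4) + 60*138 = 36 + 60*138 = 36 + 8280 = 8316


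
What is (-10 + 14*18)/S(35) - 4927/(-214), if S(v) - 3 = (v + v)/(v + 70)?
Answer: 19051/214 ≈ 89.023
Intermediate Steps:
S(v) = 3 + 2*v/(70 + v) (S(v) = 3 + (v + v)/(v + 70) = 3 + (2*v)/(70 + v) = 3 + 2*v/(70 + v))
(-10 + 14*18)/S(35) - 4927/(-214) = (-10 + 14*18)/((5*(42 + 35)/(70 + 35))) - 4927/(-214) = (-10 + 252)/((5*77/105)) - 4927*(-1/214) = 242/((5*(1/105)*77)) + 4927/214 = 242/(11/3) + 4927/214 = 242*(3/11) + 4927/214 = 66 + 4927/214 = 19051/214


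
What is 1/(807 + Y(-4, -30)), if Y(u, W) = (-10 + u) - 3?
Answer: 1/790 ≈ 0.0012658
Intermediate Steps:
Y(u, W) = -13 + u
1/(807 + Y(-4, -30)) = 1/(807 + (-13 - 4)) = 1/(807 - 17) = 1/790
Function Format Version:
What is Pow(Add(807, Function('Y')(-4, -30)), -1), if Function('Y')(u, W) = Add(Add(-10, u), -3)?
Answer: Rational(1, 790) ≈ 0.0012658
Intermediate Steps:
Function('Y')(u, W) = Add(-13, u)
Pow(Add(807, Function('Y')(-4, -30)), -1) = Pow(Add(807, Add(-13, -4)), -1) = Pow(Add(807, -17), -1) = Pow(790, -1) = Rational(1, 790)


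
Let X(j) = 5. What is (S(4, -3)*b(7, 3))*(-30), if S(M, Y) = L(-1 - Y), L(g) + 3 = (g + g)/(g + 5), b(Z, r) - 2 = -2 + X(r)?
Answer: 2550/7 ≈ 364.29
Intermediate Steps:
b(Z, r) = 5 (b(Z, r) = 2 + (-2 + 5) = 2 + 3 = 5)
L(g) = -3 + 2*g/(5 + g) (L(g) = -3 + (g + g)/(g + 5) = -3 + (2*g)/(5 + g) = -3 + 2*g/(5 + g))
S(M, Y) = (-14 + Y)/(4 - Y) (S(M, Y) = (-15 - (-1 - Y))/(5 + (-1 - Y)) = (-15 + (1 + Y))/(4 - Y) = (-14 + Y)/(4 - Y))
(S(4, -3)*b(7, 3))*(-30) = (((14 - 1*(-3))/(-4 - 3))*5)*(-30) = (((14 + 3)/(-7))*5)*(-30) = (-1/7*17*5)*(-30) = -17/7*5*(-30) = -85/7*(-30) = 2550/7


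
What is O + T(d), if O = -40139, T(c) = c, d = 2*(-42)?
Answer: -40223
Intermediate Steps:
d = -84
O + T(d) = -40139 - 84 = -40223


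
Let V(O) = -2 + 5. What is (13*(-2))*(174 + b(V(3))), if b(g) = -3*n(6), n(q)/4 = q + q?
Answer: -780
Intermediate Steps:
n(q) = 8*q (n(q) = 4*(q + q) = 4*(2*q) = 8*q)
V(O) = 3
b(g) = -144 (b(g) = -24*6 = -3*48 = -144)
(13*(-2))*(174 + b(V(3))) = (13*(-2))*(174 - 144) = -26*30 = -780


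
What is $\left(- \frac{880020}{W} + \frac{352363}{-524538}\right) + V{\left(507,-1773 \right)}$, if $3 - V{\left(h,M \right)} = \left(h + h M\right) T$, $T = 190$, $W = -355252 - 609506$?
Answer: $\frac{625952739127009841}{3667045158} \approx 1.707 \cdot 10^{8}$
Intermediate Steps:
$W = -964758$
$V{\left(h,M \right)} = 3 - 190 h - 190 M h$ ($V{\left(h,M \right)} = 3 - \left(h + h M\right) 190 = 3 - \left(h + M h\right) 190 = 3 - \left(190 h + 190 M h\right) = 3 - 190 h - 190 M h$)
$\left(- \frac{880020}{W} + \frac{352363}{-524538}\right) + V{\left(507,-1773 \right)} = \left(- \frac{880020}{-964758} + \frac{352363}{-524538}\right) - \left(96327 - 170793090\right) = \left(\left(-880020\right) \left(- \frac{1}{964758}\right) + 352363 \left(- \frac{1}{524538}\right)\right) + \left(3 - 96330 + 170793090\right) = \left(\frac{146670}{160793} - \frac{352363}{524538}\right) + 170696763 = \frac{881586287}{3667045158} + 170696763 = \frac{625952739127009841}{3667045158}$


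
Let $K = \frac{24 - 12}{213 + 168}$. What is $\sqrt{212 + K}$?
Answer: $\frac{12 \sqrt{23749}}{127} \approx 14.561$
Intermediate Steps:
$K = \frac{4}{127}$ ($K = \frac{12}{381} = 12 \cdot \frac{1}{381} = \frac{4}{127} \approx 0.031496$)
$\sqrt{212 + K} = \sqrt{212 + \frac{4}{127}} = \sqrt{\frac{26928}{127}} = \frac{12 \sqrt{23749}}{127}$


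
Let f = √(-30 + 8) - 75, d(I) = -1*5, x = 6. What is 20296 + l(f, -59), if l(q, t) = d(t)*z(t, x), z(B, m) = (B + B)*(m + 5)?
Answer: 26786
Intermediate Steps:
z(B, m) = 2*B*(5 + m) (z(B, m) = (2*B)*(5 + m) = 2*B*(5 + m))
d(I) = -5
f = -75 + I*√22 (f = √(-22) - 75 = I*√22 - 75 = -75 + I*√22 ≈ -75.0 + 4.6904*I)
l(q, t) = -110*t (l(q, t) = -10*t*(5 + 6) = -10*t*11 = -110*t)
20296 + l(f, -59) = 20296 - 110*(-59) = 20296 + 6490 = 26786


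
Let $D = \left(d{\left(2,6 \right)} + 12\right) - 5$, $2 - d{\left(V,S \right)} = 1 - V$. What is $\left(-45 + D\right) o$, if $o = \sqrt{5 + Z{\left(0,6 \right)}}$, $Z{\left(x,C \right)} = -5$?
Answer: $0$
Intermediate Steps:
$d{\left(V,S \right)} = 1 + V$ ($d{\left(V,S \right)} = 2 - \left(1 - V\right) = 2 + \left(-1 + V\right) = 1 + V$)
$D = 10$ ($D = \left(\left(1 + 2\right) + 12\right) - 5 = \left(3 + 12\right) - 5 = 15 - 5 = 10$)
$o = 0$ ($o = \sqrt{5 - 5} = \sqrt{0} = 0$)
$\left(-45 + D\right) o = \left(-45 + 10\right) 0 = \left(-35\right) 0 = 0$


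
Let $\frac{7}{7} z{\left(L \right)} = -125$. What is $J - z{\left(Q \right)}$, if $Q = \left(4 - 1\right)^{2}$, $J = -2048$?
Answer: $-1923$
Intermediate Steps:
$Q = 9$ ($Q = 3^{2} = 9$)
$z{\left(L \right)} = -125$
$J - z{\left(Q \right)} = -2048 - -125 = -2048 + 125 = -1923$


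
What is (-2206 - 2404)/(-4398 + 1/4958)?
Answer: 22856380/21805283 ≈ 1.0482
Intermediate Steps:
(-2206 - 2404)/(-4398 + 1/4958) = -4610/(-4398 + 1/4958) = -4610/(-21805283/4958) = -4610*(-4958/21805283) = 22856380/21805283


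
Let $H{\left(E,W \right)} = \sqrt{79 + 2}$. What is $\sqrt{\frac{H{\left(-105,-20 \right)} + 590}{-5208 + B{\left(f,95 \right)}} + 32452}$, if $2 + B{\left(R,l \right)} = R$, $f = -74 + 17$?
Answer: $\frac{3 \sqrt{100028572855}}{5267} \approx 180.14$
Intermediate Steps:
$f = -57$
$B{\left(R,l \right)} = -2 + R$
$H{\left(E,W \right)} = 9$ ($H{\left(E,W \right)} = \sqrt{81} = 9$)
$\sqrt{\frac{H{\left(-105,-20 \right)} + 590}{-5208 + B{\left(f,95 \right)}} + 32452} = \sqrt{\frac{9 + 590}{-5208 - 59} + 32452} = \sqrt{\frac{599}{-5208 - 59} + 32452} = \sqrt{\frac{599}{-5267} + 32452} = \sqrt{599 \left(- \frac{1}{5267}\right) + 32452} = \sqrt{- \frac{599}{5267} + 32452} = \sqrt{\frac{170924085}{5267}} = \frac{3 \sqrt{100028572855}}{5267}$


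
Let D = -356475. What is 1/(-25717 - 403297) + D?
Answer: -152932765651/429014 ≈ -3.5648e+5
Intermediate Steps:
1/(-25717 - 403297) + D = 1/(-25717 - 403297) - 356475 = 1/(-429014) - 356475 = -1/429014 - 356475 = -152932765651/429014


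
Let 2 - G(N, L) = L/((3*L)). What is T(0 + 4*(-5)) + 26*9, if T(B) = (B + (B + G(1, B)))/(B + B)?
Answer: 5639/24 ≈ 234.96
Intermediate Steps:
G(N, L) = 5/3 (G(N, L) = 2 - L/(3*L) = 2 - L*1/(3*L) = 2 - 1*1/3 = 2 - 1/3 = 5/3)
T(B) = (5/3 + 2*B)/(2*B) (T(B) = (B + (B + 5/3))/(B + B) = (B + (5/3 + B))/((2*B)) = (5/3 + 2*B)*(1/(2*B)) = (5/3 + 2*B)/(2*B))
T(0 + 4*(-5)) + 26*9 = (5/6 + (0 + 4*(-5)))/(0 + 4*(-5)) + 26*9 = (5/6 + (0 - 20))/(0 - 20) + 234 = (5/6 - 20)/(-20) + 234 = -1/20*(-115/6) + 234 = 23/24 + 234 = 5639/24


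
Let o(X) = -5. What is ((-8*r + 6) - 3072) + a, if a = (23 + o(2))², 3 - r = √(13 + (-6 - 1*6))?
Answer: -2758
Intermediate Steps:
r = 2 (r = 3 - √(13 + (-6 - 1*6)) = 3 - √(13 + (-6 - 6)) = 3 - √(13 - 12) = 3 - √1 = 3 - 1*1 = 3 - 1 = 2)
a = 324 (a = (23 - 5)² = 18² = 324)
((-8*r + 6) - 3072) + a = ((-8*2 + 6) - 3072) + 324 = ((-16 + 6) - 3072) + 324 = (-10 - 3072) + 324 = -3082 + 324 = -2758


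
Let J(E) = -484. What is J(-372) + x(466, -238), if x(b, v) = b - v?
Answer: 220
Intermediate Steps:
J(-372) + x(466, -238) = -484 + (466 - 1*(-238)) = -484 + (466 + 238) = -484 + 704 = 220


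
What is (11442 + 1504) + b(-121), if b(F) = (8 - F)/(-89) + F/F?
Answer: 1152154/89 ≈ 12946.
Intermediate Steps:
b(F) = 81/89 + F/89 (b(F) = (8 - F)*(-1/89) + 1 = (-8/89 + F/89) + 1 = 81/89 + F/89)
(11442 + 1504) + b(-121) = (11442 + 1504) + (81/89 + (1/89)*(-121)) = 12946 + (81/89 - 121/89) = 12946 - 40/89 = 1152154/89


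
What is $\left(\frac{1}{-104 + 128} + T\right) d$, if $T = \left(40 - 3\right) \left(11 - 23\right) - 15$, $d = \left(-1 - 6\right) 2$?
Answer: $\frac{77105}{12} \approx 6425.4$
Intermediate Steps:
$d = -14$ ($d = \left(-7\right) 2 = -14$)
$T = -459$ ($T = 37 \left(-12\right) - 15 = -444 - 15 = -459$)
$\left(\frac{1}{-104 + 128} + T\right) d = \left(\frac{1}{-104 + 128} - 459\right) \left(-14\right) = \left(\frac{1}{24} - 459\right) \left(-14\right) = \left(- \frac{11015}{24}\right) \left(-14\right) = \frac{77105}{12}$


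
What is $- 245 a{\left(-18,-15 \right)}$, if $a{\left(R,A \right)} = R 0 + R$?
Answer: $4410$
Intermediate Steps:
$a{\left(R,A \right)} = R$ ($a{\left(R,A \right)} = 0 + R = R$)
$- 245 a{\left(-18,-15 \right)} = \left(-245\right) \left(-18\right) = 4410$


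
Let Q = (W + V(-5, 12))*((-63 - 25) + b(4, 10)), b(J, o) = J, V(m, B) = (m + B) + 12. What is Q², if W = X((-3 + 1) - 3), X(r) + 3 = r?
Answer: 853776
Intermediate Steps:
V(m, B) = 12 + B + m (V(m, B) = (B + m) + 12 = 12 + B + m)
X(r) = -3 + r
W = -8 (W = -3 + ((-3 + 1) - 3) = -3 + (-2 - 3) = -3 - 5 = -8)
Q = -924 (Q = (-8 + (12 + 12 - 5))*((-63 - 25) + 4) = (-8 + 19)*(-88 + 4) = 11*(-84) = -924)
Q² = (-924)² = 853776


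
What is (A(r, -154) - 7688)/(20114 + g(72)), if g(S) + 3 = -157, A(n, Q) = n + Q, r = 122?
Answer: -3860/9977 ≈ -0.38689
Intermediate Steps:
A(n, Q) = Q + n
g(S) = -160 (g(S) = -3 - 157 = -160)
(A(r, -154) - 7688)/(20114 + g(72)) = ((-154 + 122) - 7688)/(20114 - 160) = (-32 - 7688)/19954 = -7720*1/19954 = -3860/9977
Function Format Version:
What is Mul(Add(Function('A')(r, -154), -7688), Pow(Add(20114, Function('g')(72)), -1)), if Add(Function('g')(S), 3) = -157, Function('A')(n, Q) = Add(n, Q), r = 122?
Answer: Rational(-3860, 9977) ≈ -0.38689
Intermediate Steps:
Function('A')(n, Q) = Add(Q, n)
Function('g')(S) = -160 (Function('g')(S) = Add(-3, -157) = -160)
Mul(Add(Function('A')(r, -154), -7688), Pow(Add(20114, Function('g')(72)), -1)) = Mul(Add(Add(-154, 122), -7688), Pow(Add(20114, -160), -1)) = Mul(Add(-32, -7688), Pow(19954, -1)) = Mul(-7720, Rational(1, 19954)) = Rational(-3860, 9977)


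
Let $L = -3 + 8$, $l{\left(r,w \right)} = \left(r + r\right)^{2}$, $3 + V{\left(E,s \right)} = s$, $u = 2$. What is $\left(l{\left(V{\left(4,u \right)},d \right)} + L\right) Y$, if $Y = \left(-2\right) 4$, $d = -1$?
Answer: $-72$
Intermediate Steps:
$V{\left(E,s \right)} = -3 + s$
$l{\left(r,w \right)} = 4 r^{2}$ ($l{\left(r,w \right)} = \left(2 r\right)^{2} = 4 r^{2}$)
$Y = -8$
$L = 5$
$\left(l{\left(V{\left(4,u \right)},d \right)} + L\right) Y = \left(4 \left(-3 + 2\right)^{2} + 5\right) \left(-8\right) = \left(4 \left(-1\right)^{2} + 5\right) \left(-8\right) = \left(4 \cdot 1 + 5\right) \left(-8\right) = \left(4 + 5\right) \left(-8\right) = 9 \left(-8\right) = -72$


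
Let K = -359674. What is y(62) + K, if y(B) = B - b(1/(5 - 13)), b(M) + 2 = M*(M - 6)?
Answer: -23015089/64 ≈ -3.5961e+5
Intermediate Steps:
b(M) = -2 + M*(-6 + M) (b(M) = -2 + M*(M - 6) = -2 + M*(-6 + M))
y(B) = 79/64 + B (y(B) = B - (-2 + (1/(5 - 13))² - 6/(5 - 13)) = B - (-2 + (1/(-8))² - 6/(-8)) = B - (-2 + (-⅛)² - 6*(-⅛)) = B - (-2 + 1/64 + ¾) = B - 1*(-79/64) = B + 79/64 = 79/64 + B)
y(62) + K = (79/64 + 62) - 359674 = 4047/64 - 359674 = -23015089/64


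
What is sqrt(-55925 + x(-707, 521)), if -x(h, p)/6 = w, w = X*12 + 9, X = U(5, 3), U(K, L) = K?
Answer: I*sqrt(56339) ≈ 237.36*I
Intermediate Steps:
X = 5
w = 69 (w = 5*12 + 9 = 60 + 9 = 69)
x(h, p) = -414 (x(h, p) = -6*69 = -414)
sqrt(-55925 + x(-707, 521)) = sqrt(-55925 - 414) = sqrt(-56339) = I*sqrt(56339)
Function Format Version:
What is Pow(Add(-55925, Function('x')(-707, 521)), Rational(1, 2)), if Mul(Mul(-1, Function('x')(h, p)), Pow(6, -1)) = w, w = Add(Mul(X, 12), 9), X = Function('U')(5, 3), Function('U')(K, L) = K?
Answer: Mul(I, Pow(56339, Rational(1, 2))) ≈ Mul(237.36, I)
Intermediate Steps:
X = 5
w = 69 (w = Add(Mul(5, 12), 9) = Add(60, 9) = 69)
Function('x')(h, p) = -414 (Function('x')(h, p) = Mul(-6, 69) = -414)
Pow(Add(-55925, Function('x')(-707, 521)), Rational(1, 2)) = Pow(Add(-55925, -414), Rational(1, 2)) = Pow(-56339, Rational(1, 2)) = Mul(I, Pow(56339, Rational(1, 2)))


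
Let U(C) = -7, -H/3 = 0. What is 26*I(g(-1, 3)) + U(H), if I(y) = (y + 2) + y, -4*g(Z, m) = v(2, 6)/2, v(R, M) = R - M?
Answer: 71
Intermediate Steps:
H = 0 (H = -3*0 = 0)
g(Z, m) = ½ (g(Z, m) = -(2 - 1*6)/(4*2) = -(2 - 6)/(4*2) = -(-1)/2 = -¼*(-2) = ½)
I(y) = 2 + 2*y (I(y) = (2 + y) + y = 2 + 2*y)
26*I(g(-1, 3)) + U(H) = 26*(2 + 2*(½)) - 7 = 26*(2 + 1) - 7 = 26*3 - 7 = 78 - 7 = 71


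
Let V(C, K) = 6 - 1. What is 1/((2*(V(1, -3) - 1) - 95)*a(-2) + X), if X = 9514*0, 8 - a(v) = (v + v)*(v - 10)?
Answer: 1/3480 ≈ 0.00028736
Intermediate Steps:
V(C, K) = 5
a(v) = 8 - 2*v*(-10 + v) (a(v) = 8 - (v + v)*(v - 10) = 8 - 2*v*(-10 + v))
X = 0
1/((2*(V(1, -3) - 1) - 95)*a(-2) + X) = 1/((2*(5 - 1) - 95)*(8 - 2*(-2)² + 20*(-2)) + 0) = 1/((2*4 - 95)*(8 - 2*4 - 40) + 0) = 1/((8 - 95)*(8 - 8 - 40) + 0) = 1/(-87*(-40) + 0) = 1/(3480 + 0) = 1/3480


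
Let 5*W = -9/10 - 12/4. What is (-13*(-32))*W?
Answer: -8112/25 ≈ -324.48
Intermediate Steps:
W = -39/50 (W = (-9/10 - 12/4)/5 = (-9*⅒ - 12*¼)/5 = (-9/10 - 3)/5 = (⅕)*(-39/10) = -39/50 ≈ -0.78000)
(-13*(-32))*W = -13*(-32)*(-39/50) = 416*(-39/50) = -8112/25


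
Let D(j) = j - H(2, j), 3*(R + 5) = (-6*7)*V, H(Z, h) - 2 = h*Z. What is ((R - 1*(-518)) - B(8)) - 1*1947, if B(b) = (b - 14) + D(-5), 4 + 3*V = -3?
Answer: -4195/3 ≈ -1398.3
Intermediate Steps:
V = -7/3 (V = -4/3 + (⅓)*(-3) = -4/3 - 1 = -7/3 ≈ -2.3333)
H(Z, h) = 2 + Z*h (H(Z, h) = 2 + h*Z = 2 + Z*h)
R = 83/3 (R = -5 + (-6*7*(-7/3))/3 = -5 + (-42*(-7/3))/3 = -5 + (⅓)*98 = -5 + 98/3 = 83/3 ≈ 27.667)
D(j) = -2 - j (D(j) = j - (2 + 2*j) = j + (-2 - 2*j) = -2 - j)
B(b) = -11 + b (B(b) = (b - 14) + (-2 - 1*(-5)) = (-14 + b) + (-2 + 5) = (-14 + b) + 3 = -11 + b)
((R - 1*(-518)) - B(8)) - 1*1947 = ((83/3 - 1*(-518)) - (-11 + 8)) - 1*1947 = ((83/3 + 518) - 1*(-3)) - 1947 = (1637/3 + 3) - 1947 = 1646/3 - 1947 = -4195/3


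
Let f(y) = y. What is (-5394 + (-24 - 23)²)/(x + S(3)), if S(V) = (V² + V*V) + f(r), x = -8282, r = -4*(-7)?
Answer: 3185/8236 ≈ 0.38672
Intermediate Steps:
r = 28
S(V) = 28 + 2*V² (S(V) = (V² + V*V) + 28 = (V² + V²) + 28 = 2*V² + 28 = 28 + 2*V²)
(-5394 + (-24 - 23)²)/(x + S(3)) = (-5394 + (-24 - 23)²)/(-8282 + (28 + 2*3²)) = (-5394 + (-47)²)/(-8282 + (28 + 2*9)) = (-5394 + 2209)/(-8282 + (28 + 18)) = -3185/(-8282 + 46) = -3185/(-8236) = -3185*(-1/8236) = 3185/8236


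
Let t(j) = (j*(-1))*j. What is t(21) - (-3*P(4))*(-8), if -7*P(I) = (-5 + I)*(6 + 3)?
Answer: -3303/7 ≈ -471.86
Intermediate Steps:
t(j) = -j² (t(j) = (-j)*j = -j²)
P(I) = 45/7 - 9*I/7 (P(I) = -(-5 + I)*(6 + 3)/7 = -(-5 + I)*9/7 = -(-45 + 9*I)/7 = 45/7 - 9*I/7)
t(21) - (-3*P(4))*(-8) = -1*21² - (-3*(45/7 - 9/7*4))*(-8) = -1*441 - (-3*(45/7 - 36/7))*(-8) = -441 - (-3*9/7)*(-8) = -441 - (-27)*(-8)/7 = -441 - 1*216/7 = -441 - 216/7 = -3303/7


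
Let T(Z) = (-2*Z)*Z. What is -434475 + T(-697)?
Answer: -1406093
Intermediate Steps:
T(Z) = -2*Z²
-434475 + T(-697) = -434475 - 2*(-697)² = -434475 - 2*485809 = -434475 - 971618 = -1406093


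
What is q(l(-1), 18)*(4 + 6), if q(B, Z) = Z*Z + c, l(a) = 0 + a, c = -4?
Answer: 3200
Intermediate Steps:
l(a) = a
q(B, Z) = -4 + Z**2 (q(B, Z) = Z*Z - 4 = Z**2 - 4 = -4 + Z**2)
q(l(-1), 18)*(4 + 6) = (-4 + 18**2)*(4 + 6) = (-4 + 324)*10 = 320*10 = 3200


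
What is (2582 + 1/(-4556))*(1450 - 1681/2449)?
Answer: 41753325224079/11157644 ≈ 3.7421e+6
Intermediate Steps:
(2582 + 1/(-4556))*(1450 - 1681/2449) = (2582 - 1/4556)*(1450 - 1681*1/2449) = 11763591*(1450 - 1681/2449)/4556 = (11763591/4556)*(3549369/2449) = 41753325224079/11157644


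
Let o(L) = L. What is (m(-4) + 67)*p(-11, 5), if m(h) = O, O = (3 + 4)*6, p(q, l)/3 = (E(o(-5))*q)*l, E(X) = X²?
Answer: -449625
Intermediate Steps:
p(q, l) = 75*l*q (p(q, l) = 3*(((-5)²*q)*l) = 3*((25*q)*l) = 3*(25*l*q) = 75*l*q)
O = 42 (O = 7*6 = 42)
m(h) = 42
(m(-4) + 67)*p(-11, 5) = (42 + 67)*(75*5*(-11)) = 109*(-4125) = -449625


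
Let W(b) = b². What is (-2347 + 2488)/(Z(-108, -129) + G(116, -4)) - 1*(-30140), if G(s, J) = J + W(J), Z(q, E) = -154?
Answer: 4279739/142 ≈ 30139.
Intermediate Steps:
G(s, J) = J + J²
(-2347 + 2488)/(Z(-108, -129) + G(116, -4)) - 1*(-30140) = (-2347 + 2488)/(-154 - 4*(1 - 4)) - 1*(-30140) = 141/(-154 - 4*(-3)) + 30140 = 141/(-154 + 12) + 30140 = 141/(-142) + 30140 = 141*(-1/142) + 30140 = -141/142 + 30140 = 4279739/142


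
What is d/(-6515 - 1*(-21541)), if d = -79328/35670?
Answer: -19832/133994355 ≈ -0.00014801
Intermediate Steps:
d = -39664/17835 (d = -79328*1/35670 = -39664/17835 ≈ -2.2239)
d/(-6515 - 1*(-21541)) = -39664/(17835*(-6515 - 1*(-21541))) = -39664/(17835*(-6515 + 21541)) = -39664/17835/15026 = -39664/17835*1/15026 = -19832/133994355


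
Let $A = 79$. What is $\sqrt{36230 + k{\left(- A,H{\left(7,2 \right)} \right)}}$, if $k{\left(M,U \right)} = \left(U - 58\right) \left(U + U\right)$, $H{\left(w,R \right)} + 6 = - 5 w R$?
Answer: $\sqrt{56598} \approx 237.9$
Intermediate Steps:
$H{\left(w,R \right)} = -6 - 5 R w$ ($H{\left(w,R \right)} = -6 + - 5 w R = -6 - 5 R w$)
$k{\left(M,U \right)} = 2 U \left(-58 + U\right)$ ($k{\left(M,U \right)} = \left(-58 + U\right) 2 U = 2 U \left(-58 + U\right)$)
$\sqrt{36230 + k{\left(- A,H{\left(7,2 \right)} \right)}} = \sqrt{36230 + 2 \left(-6 - 10 \cdot 7\right) \left(-58 - \left(6 + 10 \cdot 7\right)\right)} = \sqrt{36230 + 2 \left(-6 - 70\right) \left(-58 - 76\right)} = \sqrt{36230 + 2 \left(-76\right) \left(-58 - 76\right)} = \sqrt{36230 + 2 \left(-76\right) \left(-134\right)} = \sqrt{36230 + 20368} = \sqrt{56598}$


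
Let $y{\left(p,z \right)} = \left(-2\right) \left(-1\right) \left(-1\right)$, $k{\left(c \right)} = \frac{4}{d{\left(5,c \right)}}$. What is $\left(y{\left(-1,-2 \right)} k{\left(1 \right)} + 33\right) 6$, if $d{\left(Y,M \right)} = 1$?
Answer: $150$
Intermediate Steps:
$k{\left(c \right)} = 4$ ($k{\left(c \right)} = \frac{4}{1} = 4 \cdot 1 = 4$)
$y{\left(p,z \right)} = -2$ ($y{\left(p,z \right)} = 2 \left(-1\right) = -2$)
$\left(y{\left(-1,-2 \right)} k{\left(1 \right)} + 33\right) 6 = \left(\left(-2\right) 4 + 33\right) 6 = \left(-8 + 33\right) 6 = 25 \cdot 6 = 150$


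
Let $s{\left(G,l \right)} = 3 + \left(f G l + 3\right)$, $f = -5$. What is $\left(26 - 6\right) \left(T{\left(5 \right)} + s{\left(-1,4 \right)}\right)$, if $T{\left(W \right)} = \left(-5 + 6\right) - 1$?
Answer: $520$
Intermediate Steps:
$s{\left(G,l \right)} = 6 - 5 G l$ ($s{\left(G,l \right)} = 3 + \left(- 5 G l + 3\right) = 3 - \left(-3 + 5 G l\right) = 6 - 5 G l$)
$T{\left(W \right)} = 0$ ($T{\left(W \right)} = 1 - 1 = 0$)
$\left(26 - 6\right) \left(T{\left(5 \right)} + s{\left(-1,4 \right)}\right) = \left(26 - 6\right) \left(0 - \left(-6 - 20\right)\right) = \left(26 - 6\right) \left(0 + \left(6 + 20\right)\right) = 20 \left(0 + 26\right) = 20 \cdot 26 = 520$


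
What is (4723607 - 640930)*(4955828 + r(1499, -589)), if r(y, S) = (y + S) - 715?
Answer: 20233841113571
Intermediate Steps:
r(y, S) = -715 + S + y (r(y, S) = (S + y) - 715 = -715 + S + y)
(4723607 - 640930)*(4955828 + r(1499, -589)) = (4723607 - 640930)*(4955828 + (-715 - 589 + 1499)) = 4082677*(4955828 + 195) = 4082677*4956023 = 20233841113571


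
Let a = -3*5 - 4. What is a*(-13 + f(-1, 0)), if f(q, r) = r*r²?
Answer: 247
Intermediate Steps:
f(q, r) = r³
a = -19 (a = -15 - 4 = -19)
a*(-13 + f(-1, 0)) = -19*(-13 + 0³) = -19*(-13 + 0) = -19*(-13) = 247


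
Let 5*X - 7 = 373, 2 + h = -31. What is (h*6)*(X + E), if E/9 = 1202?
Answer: -2157012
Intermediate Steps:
h = -33 (h = -2 - 31 = -33)
E = 10818 (E = 9*1202 = 10818)
X = 76 (X = 7/5 + (⅕)*373 = 7/5 + 373/5 = 76)
(h*6)*(X + E) = (-33*6)*(76 + 10818) = -198*10894 = -2157012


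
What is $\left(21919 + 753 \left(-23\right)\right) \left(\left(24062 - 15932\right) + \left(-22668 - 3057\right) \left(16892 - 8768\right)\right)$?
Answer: $-961316142000$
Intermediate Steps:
$\left(21919 + 753 \left(-23\right)\right) \left(\left(24062 - 15932\right) + \left(-22668 - 3057\right) \left(16892 - 8768\right)\right) = \left(21919 - 17319\right) \left(8130 - 208989900\right) = 4600 \left(8130 - 208989900\right) = 4600 \left(-208981770\right) = -961316142000$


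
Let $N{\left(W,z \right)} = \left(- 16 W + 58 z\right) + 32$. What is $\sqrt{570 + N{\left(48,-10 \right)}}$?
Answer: $i \sqrt{746} \approx 27.313 i$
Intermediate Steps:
$N{\left(W,z \right)} = 32 - 16 W + 58 z$
$\sqrt{570 + N{\left(48,-10 \right)}} = \sqrt{570 + \left(32 - 768 + 58 \left(-10\right)\right)} = \sqrt{570 - 1316} = \sqrt{-746} = i \sqrt{746}$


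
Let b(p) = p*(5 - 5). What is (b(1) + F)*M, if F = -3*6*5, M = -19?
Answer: 1710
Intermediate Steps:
F = -90 (F = -18*5 = -90)
b(p) = 0 (b(p) = p*0 = 0)
(b(1) + F)*M = (0 - 90)*(-19) = -90*(-19) = 1710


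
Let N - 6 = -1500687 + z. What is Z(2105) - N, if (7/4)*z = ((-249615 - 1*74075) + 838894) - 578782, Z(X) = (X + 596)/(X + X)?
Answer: 45295741497/29470 ≈ 1.5370e+6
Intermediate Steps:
Z(X) = (596 + X)/(2*X) (Z(X) = (596 + X)/((2*X)) = (596 + X)*(1/(2*X)) = (596 + X)/(2*X))
z = -254312/7 (z = 4*(((-249615 - 1*74075) + 838894) - 578782)/7 = 4*(((-249615 - 74075) + 838894) - 578782)/7 = 4*((-323690 + 838894) - 578782)/7 = 4*(515204 - 578782)/7 = (4/7)*(-63578) = -254312/7 ≈ -36330.)
N = -10759079/7 (N = 6 + (-1500687 - 254312/7) = 6 - 10759121/7 = -10759079/7 ≈ -1.5370e+6)
Z(2105) - N = (½)*(596 + 2105)/2105 - 1*(-10759079/7) = (½)*(1/2105)*2701 + 10759079/7 = 2701/4210 + 10759079/7 = 45295741497/29470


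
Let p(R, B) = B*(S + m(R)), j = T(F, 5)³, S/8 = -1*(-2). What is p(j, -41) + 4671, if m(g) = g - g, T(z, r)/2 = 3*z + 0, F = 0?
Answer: 4015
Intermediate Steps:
S = 16 (S = 8*(-1*(-2)) = 8*2 = 16)
T(z, r) = 6*z (T(z, r) = 2*(3*z + 0) = 2*(3*z) = 6*z)
m(g) = 0
j = 0 (j = (6*0)³ = 0³ = 0)
p(R, B) = 16*B (p(R, B) = B*(16 + 0) = B*16 = 16*B)
p(j, -41) + 4671 = 16*(-41) + 4671 = -656 + 4671 = 4015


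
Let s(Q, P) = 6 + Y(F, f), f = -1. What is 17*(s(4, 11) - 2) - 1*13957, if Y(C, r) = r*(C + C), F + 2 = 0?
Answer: -13821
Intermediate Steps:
F = -2 (F = -2 + 0 = -2)
Y(C, r) = 2*C*r (Y(C, r) = r*(2*C) = 2*C*r)
s(Q, P) = 10 (s(Q, P) = 6 + 2*(-2)*(-1) = 6 + 4 = 10)
17*(s(4, 11) - 2) - 1*13957 = 17*(10 - 2) - 1*13957 = 17*8 - 13957 = 136 - 13957 = -13821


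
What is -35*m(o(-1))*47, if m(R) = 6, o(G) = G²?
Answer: -9870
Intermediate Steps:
-35*m(o(-1))*47 = -35*6*47 = -210*47 = -9870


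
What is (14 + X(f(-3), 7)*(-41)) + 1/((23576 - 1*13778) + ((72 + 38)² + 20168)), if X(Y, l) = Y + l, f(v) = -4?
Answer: -4585193/42066 ≈ -109.00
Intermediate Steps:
(14 + X(f(-3), 7)*(-41)) + 1/((23576 - 1*13778) + ((72 + 38)² + 20168)) = (14 + (-4 + 7)*(-41)) + 1/((23576 - 1*13778) + ((72 + 38)² + 20168)) = (14 + 3*(-41)) + 1/((23576 - 13778) + (110² + 20168)) = (14 - 123) + 1/(9798 + (12100 + 20168)) = -109 + 1/(9798 + 32268) = -109 + 1/42066 = -4585193/42066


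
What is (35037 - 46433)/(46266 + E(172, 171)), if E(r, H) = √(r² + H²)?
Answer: -527247336/2140483931 + 56980*√2353/2140483931 ≈ -0.24503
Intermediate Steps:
E(r, H) = √(H² + r²)
(35037 - 46433)/(46266 + E(172, 171)) = (35037 - 46433)/(46266 + √(171² + 172²)) = -11396/(46266 + √(29241 + 29584)) = -11396/(46266 + √58825) = -11396/(46266 + 5*√2353)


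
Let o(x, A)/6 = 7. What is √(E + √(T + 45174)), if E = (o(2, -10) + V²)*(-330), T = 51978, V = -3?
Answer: √(-16830 + 8*√1518) ≈ 128.52*I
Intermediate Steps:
o(x, A) = 42 (o(x, A) = 6*7 = 42)
E = -16830 (E = (42 + (-3)²)*(-330) = (42 + 9)*(-330) = 51*(-330) = -16830)
√(E + √(T + 45174)) = √(-16830 + √(51978 + 45174)) = √(-16830 + √97152) = √(-16830 + 8*√1518)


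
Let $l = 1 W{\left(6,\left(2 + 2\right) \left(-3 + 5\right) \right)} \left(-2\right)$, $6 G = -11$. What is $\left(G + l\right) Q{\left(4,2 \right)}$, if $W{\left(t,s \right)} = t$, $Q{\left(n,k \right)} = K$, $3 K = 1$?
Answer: $- \frac{83}{18} \approx -4.6111$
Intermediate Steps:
$G = - \frac{11}{6}$ ($G = \frac{1}{6} \left(-11\right) = - \frac{11}{6} \approx -1.8333$)
$K = \frac{1}{3}$ ($K = \frac{1}{3} \cdot 1 = \frac{1}{3} \approx 0.33333$)
$Q{\left(n,k \right)} = \frac{1}{3}$
$l = -12$ ($l = 1 \cdot 6 \left(-2\right) = 6 \left(-2\right) = -12$)
$\left(G + l\right) Q{\left(4,2 \right)} = \left(- \frac{11}{6} - 12\right) \frac{1}{3} = \left(- \frac{83}{6}\right) \frac{1}{3} = - \frac{83}{18}$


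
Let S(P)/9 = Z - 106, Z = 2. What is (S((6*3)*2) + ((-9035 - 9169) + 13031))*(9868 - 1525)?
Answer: -50967387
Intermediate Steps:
S(P) = -936 (S(P) = 9*(2 - 106) = 9*(-104) = -936)
(S((6*3)*2) + ((-9035 - 9169) + 13031))*(9868 - 1525) = (-936 + ((-9035 - 9169) + 13031))*(9868 - 1525) = (-936 + (-18204 + 13031))*8343 = (-936 - 5173)*8343 = -6109*8343 = -50967387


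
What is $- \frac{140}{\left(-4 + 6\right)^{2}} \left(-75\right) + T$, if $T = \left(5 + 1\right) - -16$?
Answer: $2647$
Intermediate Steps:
$T = 22$ ($T = 6 + 16 = 22$)
$- \frac{140}{\left(-4 + 6\right)^{2}} \left(-75\right) + T = - \frac{140}{\left(-4 + 6\right)^{2}} \left(-75\right) + 22 = - \frac{140}{2^{2}} \left(-75\right) + 22 = - \frac{140}{4} \left(-75\right) + 22 = \left(-140\right) \frac{1}{4} \left(-75\right) + 22 = \left(-35\right) \left(-75\right) + 22 = 2625 + 22 = 2647$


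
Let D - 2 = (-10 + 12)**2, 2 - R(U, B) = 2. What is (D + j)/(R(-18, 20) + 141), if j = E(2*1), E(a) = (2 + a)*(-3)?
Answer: -2/47 ≈ -0.042553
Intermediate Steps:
R(U, B) = 0 (R(U, B) = 2 - 1*2 = 2 - 2 = 0)
E(a) = -6 - 3*a
D = 6 (D = 2 + (-10 + 12)**2 = 2 + 2**2 = 2 + 4 = 6)
j = -12 (j = -6 - 6 = -12)
(D + j)/(R(-18, 20) + 141) = (6 - 12)/(0 + 141) = -6/141 = -6*1/141 = -2/47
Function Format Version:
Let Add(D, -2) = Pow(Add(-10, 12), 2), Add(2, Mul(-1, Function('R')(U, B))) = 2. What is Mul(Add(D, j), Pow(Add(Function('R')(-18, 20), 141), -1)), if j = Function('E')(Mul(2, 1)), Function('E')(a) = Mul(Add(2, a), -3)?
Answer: Rational(-2, 47) ≈ -0.042553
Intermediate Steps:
Function('R')(U, B) = 0 (Function('R')(U, B) = Add(2, Mul(-1, 2)) = Add(2, -2) = 0)
Function('E')(a) = Add(-6, Mul(-3, a))
D = 6 (D = Add(2, Pow(Add(-10, 12), 2)) = Add(2, Pow(2, 2)) = Add(2, 4) = 6)
j = -12 (j = Add(-6, Mul(-3, Mul(2, 1))) = Add(-6, Mul(-3, 2)) = Add(-6, -6) = -12)
Mul(Add(D, j), Pow(Add(Function('R')(-18, 20), 141), -1)) = Mul(Add(6, -12), Pow(Add(0, 141), -1)) = Mul(-6, Pow(141, -1)) = Mul(-6, Rational(1, 141)) = Rational(-2, 47)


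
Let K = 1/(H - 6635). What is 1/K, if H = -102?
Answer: -6737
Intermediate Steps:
K = -1/6737 (K = 1/(-102 - 6635) = 1/(-6737) = -1/6737 ≈ -0.00014843)
1/K = 1/(-1/6737) = -6737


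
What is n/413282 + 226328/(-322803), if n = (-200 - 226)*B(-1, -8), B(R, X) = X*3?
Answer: -45118475312/66704334723 ≈ -0.67640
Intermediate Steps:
B(R, X) = 3*X
n = 10224 (n = (-200 - 226)*(3*(-8)) = -426*(-24) = 10224)
n/413282 + 226328/(-322803) = 10224/413282 + 226328/(-322803) = 10224*(1/413282) + 226328*(-1/322803) = 5112/206641 - 226328/322803 = -45118475312/66704334723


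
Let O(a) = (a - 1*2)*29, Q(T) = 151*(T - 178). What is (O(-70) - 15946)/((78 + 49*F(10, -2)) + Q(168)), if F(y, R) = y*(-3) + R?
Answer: 9017/1500 ≈ 6.0113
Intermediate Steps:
Q(T) = -26878 + 151*T (Q(T) = 151*(-178 + T) = -26878 + 151*T)
F(y, R) = R - 3*y (F(y, R) = -3*y + R = R - 3*y)
O(a) = -58 + 29*a (O(a) = (a - 2)*29 = (-2 + a)*29 = -58 + 29*a)
(O(-70) - 15946)/((78 + 49*F(10, -2)) + Q(168)) = ((-58 + 29*(-70)) - 15946)/((78 + 49*(-2 - 3*10)) + (-26878 + 151*168)) = ((-58 - 2030) - 15946)/((78 + 49*(-2 - 30)) + (-26878 + 25368)) = (-2088 - 15946)/((78 + 49*(-32)) - 1510) = -18034/((78 - 1568) - 1510) = -18034/(-1490 - 1510) = -18034/(-3000) = -18034*(-1/3000) = 9017/1500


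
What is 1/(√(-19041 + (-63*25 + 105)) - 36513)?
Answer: -4057/148135520 - I*√2279/444406560 ≈ -2.7387e-5 - 1.0742e-7*I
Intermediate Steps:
1/(√(-19041 + (-63*25 + 105)) - 36513) = 1/(√(-19041 + (-1575 + 105)) - 36513) = 1/(√(-19041 - 1470) - 36513) = 1/(√(-20511) - 36513) = 1/(3*I*√2279 - 36513) = 1/(-36513 + 3*I*√2279)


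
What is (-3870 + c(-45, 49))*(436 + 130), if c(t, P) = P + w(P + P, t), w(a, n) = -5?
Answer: -2165516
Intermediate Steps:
c(t, P) = -5 + P (c(t, P) = P - 5 = -5 + P)
(-3870 + c(-45, 49))*(436 + 130) = (-3870 + (-5 + 49))*(436 + 130) = (-3870 + 44)*566 = -3826*566 = -2165516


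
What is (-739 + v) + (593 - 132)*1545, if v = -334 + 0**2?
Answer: 711172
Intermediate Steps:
v = -334 (v = -334 + 0 = -334)
(-739 + v) + (593 - 132)*1545 = (-739 - 334) + (593 - 132)*1545 = -1073 + 461*1545 = -1073 + 712245 = 711172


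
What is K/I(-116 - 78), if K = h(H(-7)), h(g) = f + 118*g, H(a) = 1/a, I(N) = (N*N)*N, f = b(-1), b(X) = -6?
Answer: 20/6388711 ≈ 3.1305e-6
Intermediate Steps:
f = -6
I(N) = N**3 (I(N) = N**2*N = N**3)
H(a) = 1/a
h(g) = -6 + 118*g
K = -160/7 (K = -6 + 118/(-7) = -6 + 118*(-1/7) = -6 - 118/7 = -160/7 ≈ -22.857)
K/I(-116 - 78) = -160/(7*(-116 - 78)**3) = -160/(7*((-194)**3)) = -160/7/(-7301384) = -160/7*(-1/7301384) = 20/6388711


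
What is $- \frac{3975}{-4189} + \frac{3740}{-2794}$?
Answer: $- \frac{207305}{532003} \approx -0.38967$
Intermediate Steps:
$- \frac{3975}{-4189} + \frac{3740}{-2794} = \left(-3975\right) \left(- \frac{1}{4189}\right) + 3740 \left(- \frac{1}{2794}\right) = \frac{3975}{4189} - \frac{170}{127} = - \frac{207305}{532003}$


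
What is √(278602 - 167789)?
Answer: √110813 ≈ 332.89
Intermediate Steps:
√(278602 - 167789) = √110813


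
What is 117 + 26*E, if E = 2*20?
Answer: 1157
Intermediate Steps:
E = 40
117 + 26*E = 117 + 26*40 = 117 + 1040 = 1157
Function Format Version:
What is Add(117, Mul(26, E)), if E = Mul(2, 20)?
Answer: 1157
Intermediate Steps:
E = 40
Add(117, Mul(26, E)) = Add(117, Mul(26, 40)) = Add(117, 1040) = 1157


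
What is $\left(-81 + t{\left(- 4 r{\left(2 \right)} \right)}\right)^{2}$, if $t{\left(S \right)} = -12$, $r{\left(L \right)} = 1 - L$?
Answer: $8649$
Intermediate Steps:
$\left(-81 + t{\left(- 4 r{\left(2 \right)} \right)}\right)^{2} = \left(-81 - 12\right)^{2} = \left(-93\right)^{2} = 8649$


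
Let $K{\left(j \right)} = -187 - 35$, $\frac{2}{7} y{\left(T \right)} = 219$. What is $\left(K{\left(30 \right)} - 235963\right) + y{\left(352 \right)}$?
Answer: $- \frac{470837}{2} \approx -2.3542 \cdot 10^{5}$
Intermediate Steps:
$y{\left(T \right)} = \frac{1533}{2}$ ($y{\left(T \right)} = \frac{7}{2} \cdot 219 = \frac{1533}{2}$)
$K{\left(j \right)} = -222$
$\left(K{\left(30 \right)} - 235963\right) + y{\left(352 \right)} = \left(-222 - 235963\right) + \frac{1533}{2} = -236185 + \frac{1533}{2} = - \frac{470837}{2}$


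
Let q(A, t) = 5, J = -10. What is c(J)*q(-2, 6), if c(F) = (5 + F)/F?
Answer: 5/2 ≈ 2.5000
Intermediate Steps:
c(F) = (5 + F)/F
c(J)*q(-2, 6) = ((5 - 10)/(-10))*5 = -⅒*(-5)*5 = (½)*5 = 5/2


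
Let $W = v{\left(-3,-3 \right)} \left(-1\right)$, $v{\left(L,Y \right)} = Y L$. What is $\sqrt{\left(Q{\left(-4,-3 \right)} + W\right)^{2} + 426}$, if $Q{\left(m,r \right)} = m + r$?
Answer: $\sqrt{682} \approx 26.115$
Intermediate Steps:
$v{\left(L,Y \right)} = L Y$
$W = -9$ ($W = \left(-3\right) \left(-3\right) \left(-1\right) = 9 \left(-1\right) = -9$)
$\sqrt{\left(Q{\left(-4,-3 \right)} + W\right)^{2} + 426} = \sqrt{\left(\left(-4 - 3\right) - 9\right)^{2} + 426} = \sqrt{\left(-7 - 9\right)^{2} + 426} = \sqrt{\left(-16\right)^{2} + 426} = \sqrt{256 + 426} = \sqrt{682}$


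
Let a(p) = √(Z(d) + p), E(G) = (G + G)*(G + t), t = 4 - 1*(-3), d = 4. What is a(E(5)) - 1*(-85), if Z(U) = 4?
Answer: 85 + 2*√31 ≈ 96.135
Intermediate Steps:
t = 7 (t = 4 + 3 = 7)
E(G) = 2*G*(7 + G) (E(G) = (G + G)*(G + 7) = (2*G)*(7 + G) = 2*G*(7 + G))
a(p) = √(4 + p)
a(E(5)) - 1*(-85) = √(4 + 2*5*(7 + 5)) - 1*(-85) = √(4 + 2*5*12) + 85 = √(4 + 120) + 85 = √124 + 85 = 2*√31 + 85 = 85 + 2*√31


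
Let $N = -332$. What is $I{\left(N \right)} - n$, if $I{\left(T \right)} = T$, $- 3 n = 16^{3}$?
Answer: $\frac{3100}{3} \approx 1033.3$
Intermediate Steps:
$n = - \frac{4096}{3}$ ($n = - \frac{16^{3}}{3} = \left(- \frac{1}{3}\right) 4096 = - \frac{4096}{3} \approx -1365.3$)
$I{\left(N \right)} - n = -332 - - \frac{4096}{3} = -332 + \frac{4096}{3} = \frac{3100}{3}$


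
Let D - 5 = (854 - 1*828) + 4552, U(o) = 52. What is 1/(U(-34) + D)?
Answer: 1/4635 ≈ 0.00021575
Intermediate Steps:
D = 4583 (D = 5 + ((854 - 1*828) + 4552) = 5 + ((854 - 828) + 4552) = 5 + (26 + 4552) = 5 + 4578 = 4583)
1/(U(-34) + D) = 1/(52 + 4583) = 1/4635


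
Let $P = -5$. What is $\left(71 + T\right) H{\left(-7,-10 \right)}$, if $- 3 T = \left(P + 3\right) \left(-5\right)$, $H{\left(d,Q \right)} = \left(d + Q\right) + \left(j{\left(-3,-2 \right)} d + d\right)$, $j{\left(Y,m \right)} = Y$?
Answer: $-203$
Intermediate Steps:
$H{\left(d,Q \right)} = Q - d$ ($H{\left(d,Q \right)} = \left(d + Q\right) + \left(- 3 d + d\right) = \left(Q + d\right) - 2 d = Q - d$)
$T = - \frac{10}{3}$ ($T = - \frac{\left(-5 + 3\right) \left(-5\right)}{3} = - \frac{\left(-2\right) \left(-5\right)}{3} = \left(- \frac{1}{3}\right) 10 = - \frac{10}{3} \approx -3.3333$)
$\left(71 + T\right) H{\left(-7,-10 \right)} = \left(71 - \frac{10}{3}\right) \left(-10 - -7\right) = \frac{203 \left(-10 + 7\right)}{3} = \frac{203}{3} \left(-3\right) = -203$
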